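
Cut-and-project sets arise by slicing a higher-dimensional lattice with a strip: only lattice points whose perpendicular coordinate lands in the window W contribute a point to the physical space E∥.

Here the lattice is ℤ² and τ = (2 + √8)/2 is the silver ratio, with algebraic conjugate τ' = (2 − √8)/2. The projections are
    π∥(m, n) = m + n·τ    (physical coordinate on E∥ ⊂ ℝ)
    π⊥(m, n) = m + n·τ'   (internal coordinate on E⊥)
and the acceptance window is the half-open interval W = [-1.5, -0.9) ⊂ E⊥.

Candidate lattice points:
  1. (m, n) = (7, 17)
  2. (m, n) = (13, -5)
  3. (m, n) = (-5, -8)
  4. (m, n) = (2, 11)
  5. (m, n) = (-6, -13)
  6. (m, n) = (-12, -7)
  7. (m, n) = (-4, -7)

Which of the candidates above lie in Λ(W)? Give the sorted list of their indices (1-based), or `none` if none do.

7

Numerically τ ≈ 2.41421 and τ' = −1/τ ≈ -0.41421.
[1] lift (7,17): star map gives -0.04163; window check -1.5 ≤ -0.04163 < -0.9 is false → out
[2] lift (13,-5): star map gives 15.07107; window check -1.5 ≤ 15.07107 < -0.9 is false → out
[3] lift (-5,-8): star map gives -1.68629; window check -1.5 ≤ -1.68629 < -0.9 is false → out
[4] lift (2,11): star map gives -2.55635; window check -1.5 ≤ -2.55635 < -0.9 is false → out
[5] lift (-6,-13): star map gives -0.61522; window check -1.5 ≤ -0.61522 < -0.9 is false → out
[6] lift (-12,-7): star map gives -9.10051; window check -1.5 ≤ -9.10051 < -0.9 is false → out
[7] lift (-4,-7): star map gives -1.10051; window check -1.5 ≤ -1.10051 < -0.9 is true → IN Λ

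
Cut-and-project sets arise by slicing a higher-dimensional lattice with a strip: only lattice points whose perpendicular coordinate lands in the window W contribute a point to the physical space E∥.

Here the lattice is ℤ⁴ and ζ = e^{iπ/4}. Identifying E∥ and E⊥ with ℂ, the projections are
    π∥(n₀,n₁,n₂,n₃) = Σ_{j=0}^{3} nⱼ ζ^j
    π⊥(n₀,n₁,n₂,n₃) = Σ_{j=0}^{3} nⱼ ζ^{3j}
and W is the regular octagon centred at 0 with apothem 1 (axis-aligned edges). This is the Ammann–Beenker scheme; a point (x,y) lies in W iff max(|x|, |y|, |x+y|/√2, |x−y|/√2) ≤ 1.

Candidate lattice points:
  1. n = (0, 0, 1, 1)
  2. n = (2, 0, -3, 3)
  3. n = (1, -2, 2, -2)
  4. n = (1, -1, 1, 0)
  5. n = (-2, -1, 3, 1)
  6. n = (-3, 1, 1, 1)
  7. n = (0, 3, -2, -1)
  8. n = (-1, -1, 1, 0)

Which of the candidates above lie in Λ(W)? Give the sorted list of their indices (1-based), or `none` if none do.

π⊥(n) = n₀ + n₁ζ³ + n₂ζ⁶ + n₃ζ⁹ where ζ = e^{iπ/4}.
#1 (0, 0, 1, 1): internal (0.7071, -0.2929); octagon support 0.7071 vs apothem 1 → ∈ W
#2 (2, 0, -3, 3): internal (4.1213, 5.1213); octagon support 6.5355 vs apothem 1 → ∉ W
#3 (1, -2, 2, -2): internal (1.0000, -4.8284); octagon support 4.8284 vs apothem 1 → ∉ W
#4 (1, -1, 1, 0): internal (1.7071, -1.7071); octagon support 2.4142 vs apothem 1 → ∉ W
#5 (-2, -1, 3, 1): internal (-0.5858, -3.0000); octagon support 3.0000 vs apothem 1 → ∉ W
#6 (-3, 1, 1, 1): internal (-3.0000, 0.4142); octagon support 3.0000 vs apothem 1 → ∉ W
#7 (0, 3, -2, -1): internal (-2.8284, 3.4142); octagon support 4.4142 vs apothem 1 → ∉ W
#8 (-1, -1, 1, 0): internal (-0.2929, -1.7071); octagon support 1.7071 vs apothem 1 → ∉ W

1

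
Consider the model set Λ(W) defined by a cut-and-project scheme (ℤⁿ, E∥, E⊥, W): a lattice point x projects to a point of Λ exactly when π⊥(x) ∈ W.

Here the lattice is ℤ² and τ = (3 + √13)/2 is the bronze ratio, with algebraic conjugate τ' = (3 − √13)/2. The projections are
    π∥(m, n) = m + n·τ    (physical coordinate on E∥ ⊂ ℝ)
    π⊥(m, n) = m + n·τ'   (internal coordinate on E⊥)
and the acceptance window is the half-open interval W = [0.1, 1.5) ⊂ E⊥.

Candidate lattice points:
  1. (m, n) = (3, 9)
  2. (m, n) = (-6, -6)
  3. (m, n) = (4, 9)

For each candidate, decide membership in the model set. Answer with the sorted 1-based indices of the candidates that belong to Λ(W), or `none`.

1, 3

Numerically τ ≈ 3.302776 and τ' = −1/τ ≈ -0.302776.
candidate 1: (m,n)=(3,9) → π∥ = 3+9·τ ≈ 32.724981, π⊥ = 3+9·τ' ≈ 0.275019 ∈ [0.1, 1.5) ⇒ IN Λ
candidate 2: (m,n)=(-6,-6) → π∥ = -6-6·τ ≈ -25.816654, π⊥ = -6-6·τ' ≈ -4.183346 ∉ [0.1, 1.5) ⇒ out
candidate 3: (m,n)=(4,9) → π∥ = 4+9·τ ≈ 33.724981, π⊥ = 4+9·τ' ≈ 1.275019 ∈ [0.1, 1.5) ⇒ IN Λ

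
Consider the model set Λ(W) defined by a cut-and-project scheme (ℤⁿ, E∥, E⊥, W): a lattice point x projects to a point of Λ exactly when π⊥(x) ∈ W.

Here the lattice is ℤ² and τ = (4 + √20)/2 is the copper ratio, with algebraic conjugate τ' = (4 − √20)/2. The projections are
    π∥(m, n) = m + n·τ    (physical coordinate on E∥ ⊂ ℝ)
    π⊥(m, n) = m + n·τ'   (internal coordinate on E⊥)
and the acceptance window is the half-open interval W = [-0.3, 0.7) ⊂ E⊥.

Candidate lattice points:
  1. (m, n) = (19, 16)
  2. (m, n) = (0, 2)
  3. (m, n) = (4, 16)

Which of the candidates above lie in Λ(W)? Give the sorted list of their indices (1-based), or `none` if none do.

3

τ' = (4−√20)/2 ≈ -0.23607.
#1 (19,16): internal coord 19 + (16)·τ' = +15.22291; +15.22291 ∉ [-0.3, 0.7) → out
#2 (0,2): internal coord 0 + (2)·τ' = -0.47214; -0.47214 ∉ [-0.3, 0.7) → out
#3 (4,16): internal coord 4 + (16)·τ' = +0.22291; +0.22291 ∈ [-0.3, 0.7) → IN Λ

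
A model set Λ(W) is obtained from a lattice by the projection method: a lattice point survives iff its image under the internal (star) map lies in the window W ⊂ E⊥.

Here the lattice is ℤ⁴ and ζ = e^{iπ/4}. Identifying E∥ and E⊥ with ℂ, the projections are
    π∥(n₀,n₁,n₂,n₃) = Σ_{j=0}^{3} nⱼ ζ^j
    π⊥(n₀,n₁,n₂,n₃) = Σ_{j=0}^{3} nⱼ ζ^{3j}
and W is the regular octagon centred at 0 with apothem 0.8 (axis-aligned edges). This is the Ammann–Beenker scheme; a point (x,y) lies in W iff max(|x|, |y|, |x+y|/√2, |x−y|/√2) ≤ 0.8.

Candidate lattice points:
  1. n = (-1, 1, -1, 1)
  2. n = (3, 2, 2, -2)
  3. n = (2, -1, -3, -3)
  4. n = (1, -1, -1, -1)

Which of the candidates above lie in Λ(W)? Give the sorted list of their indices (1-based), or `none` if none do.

3

Internal map: ζ^{3j} for j=0..3 gives (1,0), (−√2/2,√2/2), (0,−1), (√2/2,√2/2).
#1 (-1, 1, -1, 1): internal (-1.0000, 2.4142); octagon support 2.4142 vs apothem 0.8 → ∉ W
#2 (3, 2, 2, -2): internal (0.1716, -2.0000); octagon support 2.0000 vs apothem 0.8 → ∉ W
#3 (2, -1, -3, -3): internal (0.5858, 0.1716); octagon support 0.5858 vs apothem 0.8 → ∈ W
#4 (1, -1, -1, -1): internal (1.0000, -0.4142); octagon support 1.0000 vs apothem 0.8 → ∉ W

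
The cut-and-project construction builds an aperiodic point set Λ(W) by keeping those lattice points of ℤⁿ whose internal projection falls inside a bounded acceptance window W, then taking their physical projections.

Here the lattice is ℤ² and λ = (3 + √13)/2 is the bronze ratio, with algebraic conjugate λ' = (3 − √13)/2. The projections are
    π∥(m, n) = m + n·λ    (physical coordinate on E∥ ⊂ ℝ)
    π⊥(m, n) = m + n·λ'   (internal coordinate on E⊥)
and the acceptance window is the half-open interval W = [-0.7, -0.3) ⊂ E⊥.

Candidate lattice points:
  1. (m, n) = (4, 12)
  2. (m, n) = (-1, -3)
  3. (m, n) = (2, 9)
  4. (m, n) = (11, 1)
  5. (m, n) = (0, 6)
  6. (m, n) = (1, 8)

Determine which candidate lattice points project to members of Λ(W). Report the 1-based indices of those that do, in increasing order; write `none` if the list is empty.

none

Numerically λ ≈ 3.3028 and λ' = −1/λ ≈ -0.3028.
[1] lift (4,12): star map gives 0.3667; window check -0.7 ≤ 0.3667 < -0.3 is false → out
[2] lift (-1,-3): star map gives -0.0917; window check -0.7 ≤ -0.0917 < -0.3 is false → out
[3] lift (2,9): star map gives -0.7250; window check -0.7 ≤ -0.7250 < -0.3 is false → out
[4] lift (11,1): star map gives 10.6972; window check -0.7 ≤ 10.6972 < -0.3 is false → out
[5] lift (0,6): star map gives -1.8167; window check -0.7 ≤ -1.8167 < -0.3 is false → out
[6] lift (1,8): star map gives -1.4222; window check -0.7 ≤ -1.4222 < -0.3 is false → out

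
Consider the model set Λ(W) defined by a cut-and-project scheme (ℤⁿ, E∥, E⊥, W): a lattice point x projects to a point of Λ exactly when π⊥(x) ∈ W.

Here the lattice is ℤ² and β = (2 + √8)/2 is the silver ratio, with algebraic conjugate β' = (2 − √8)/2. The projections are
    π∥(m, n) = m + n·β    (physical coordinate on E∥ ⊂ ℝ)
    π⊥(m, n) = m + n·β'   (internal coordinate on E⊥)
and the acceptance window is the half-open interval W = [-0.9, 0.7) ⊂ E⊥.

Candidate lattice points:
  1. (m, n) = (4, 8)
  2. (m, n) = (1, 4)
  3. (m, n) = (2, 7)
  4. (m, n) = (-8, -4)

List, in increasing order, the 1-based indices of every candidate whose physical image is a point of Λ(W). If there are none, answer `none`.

β' = (2−√8)/2 ≈ -0.414214.
candidate 1: (m,n)=(4,8) → π∥ = 4+8·β ≈ 23.313708, π⊥ = 4+8·β' ≈ 0.686292 ∈ [-0.9, 0.7) ⇒ IN Λ
candidate 2: (m,n)=(1,4) → π∥ = 1+4·β ≈ 10.656854, π⊥ = 1+4·β' ≈ -0.656854 ∈ [-0.9, 0.7) ⇒ IN Λ
candidate 3: (m,n)=(2,7) → π∥ = 2+7·β ≈ 18.899495, π⊥ = 2+7·β' ≈ -0.899495 ∈ [-0.9, 0.7) ⇒ IN Λ
candidate 4: (m,n)=(-8,-4) → π∥ = -8-4·β ≈ -17.656854, π⊥ = -8-4·β' ≈ -6.343146 ∉ [-0.9, 0.7) ⇒ out

1, 2, 3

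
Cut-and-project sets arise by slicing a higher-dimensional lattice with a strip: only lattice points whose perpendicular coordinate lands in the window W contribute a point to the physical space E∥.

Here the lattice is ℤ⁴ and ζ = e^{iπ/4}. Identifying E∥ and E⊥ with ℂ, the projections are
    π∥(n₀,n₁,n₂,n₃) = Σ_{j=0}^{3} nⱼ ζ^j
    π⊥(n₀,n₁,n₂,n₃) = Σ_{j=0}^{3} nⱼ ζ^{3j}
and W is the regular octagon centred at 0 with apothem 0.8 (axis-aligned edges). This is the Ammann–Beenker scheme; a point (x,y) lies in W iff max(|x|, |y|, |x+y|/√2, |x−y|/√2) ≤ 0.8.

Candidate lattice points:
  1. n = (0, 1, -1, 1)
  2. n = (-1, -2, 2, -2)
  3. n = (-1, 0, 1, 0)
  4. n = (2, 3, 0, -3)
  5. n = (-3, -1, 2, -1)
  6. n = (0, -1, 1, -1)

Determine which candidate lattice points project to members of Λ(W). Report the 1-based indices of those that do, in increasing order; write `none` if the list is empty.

π⊥(n) = n₀ + n₁ζ³ + n₂ζ⁶ + n₃ζ⁹ where ζ = e^{iπ/4}.
#1 (0, 1, -1, 1): internal (0.000000, 2.414214); octagon support 2.414214 vs apothem 0.8 → ∉ W
#2 (-1, -2, 2, -2): internal (-1.000000, -4.828427); octagon support 4.828427 vs apothem 0.8 → ∉ W
#3 (-1, 0, 1, 0): internal (-1.000000, -1.000000); octagon support 1.414214 vs apothem 0.8 → ∉ W
#4 (2, 3, 0, -3): internal (-2.242641, 0.000000); octagon support 2.242641 vs apothem 0.8 → ∉ W
#5 (-3, -1, 2, -1): internal (-3.000000, -3.414214); octagon support 4.535534 vs apothem 0.8 → ∉ W
#6 (0, -1, 1, -1): internal (0.000000, -2.414214); octagon support 2.414214 vs apothem 0.8 → ∉ W

none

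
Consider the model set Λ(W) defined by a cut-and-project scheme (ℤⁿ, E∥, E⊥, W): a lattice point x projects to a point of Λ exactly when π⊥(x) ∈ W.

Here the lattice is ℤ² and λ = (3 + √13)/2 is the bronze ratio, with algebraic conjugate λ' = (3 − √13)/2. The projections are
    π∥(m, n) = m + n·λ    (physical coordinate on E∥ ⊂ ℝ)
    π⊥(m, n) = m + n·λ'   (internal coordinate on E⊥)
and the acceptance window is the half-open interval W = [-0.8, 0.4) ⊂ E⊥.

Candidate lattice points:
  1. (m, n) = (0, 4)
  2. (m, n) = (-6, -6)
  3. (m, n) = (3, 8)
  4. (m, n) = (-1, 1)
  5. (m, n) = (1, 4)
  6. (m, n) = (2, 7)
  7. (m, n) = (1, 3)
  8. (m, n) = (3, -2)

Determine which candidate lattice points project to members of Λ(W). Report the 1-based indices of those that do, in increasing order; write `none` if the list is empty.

λ' = (3−√13)/2 ≈ -0.30278.
#1 (0,4): internal coord 0 + (4)·λ' = -1.21110; -1.21110 ∉ [-0.8, 0.4) → out
#2 (-6,-6): internal coord -6 + (-6)·λ' = -4.18335; -4.18335 ∉ [-0.8, 0.4) → out
#3 (3,8): internal coord 3 + (8)·λ' = +0.57779; +0.57779 ∉ [-0.8, 0.4) → out
#4 (-1,1): internal coord -1 + (1)·λ' = -1.30278; -1.30278 ∉ [-0.8, 0.4) → out
#5 (1,4): internal coord 1 + (4)·λ' = -0.21110; -0.21110 ∈ [-0.8, 0.4) → IN Λ
#6 (2,7): internal coord 2 + (7)·λ' = -0.11943; -0.11943 ∈ [-0.8, 0.4) → IN Λ
#7 (1,3): internal coord 1 + (3)·λ' = +0.09167; +0.09167 ∈ [-0.8, 0.4) → IN Λ
#8 (3,-2): internal coord 3 + (-2)·λ' = +3.60555; +3.60555 ∉ [-0.8, 0.4) → out

5, 6, 7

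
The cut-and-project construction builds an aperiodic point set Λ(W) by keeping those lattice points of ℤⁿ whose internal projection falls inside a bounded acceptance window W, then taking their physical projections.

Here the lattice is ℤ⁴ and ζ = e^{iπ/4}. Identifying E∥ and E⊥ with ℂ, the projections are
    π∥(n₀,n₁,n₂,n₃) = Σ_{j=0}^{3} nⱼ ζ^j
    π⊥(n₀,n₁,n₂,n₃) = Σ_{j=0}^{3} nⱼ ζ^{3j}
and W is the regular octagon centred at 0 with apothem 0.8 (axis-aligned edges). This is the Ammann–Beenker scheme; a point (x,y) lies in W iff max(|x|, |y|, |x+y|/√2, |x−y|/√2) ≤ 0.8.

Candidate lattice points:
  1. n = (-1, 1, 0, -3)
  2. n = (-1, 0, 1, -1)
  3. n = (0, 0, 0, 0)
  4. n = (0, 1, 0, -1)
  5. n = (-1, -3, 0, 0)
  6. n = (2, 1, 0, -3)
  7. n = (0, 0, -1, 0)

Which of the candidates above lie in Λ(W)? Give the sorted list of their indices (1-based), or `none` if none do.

3

With ζ = e^{iπ/4} the internal vectors are ζ^0,ζ^3,ζ^6,ζ^9.
candidate 1: n = (-1, 1, 0, -3) → π⊥ ≈ (-3.828427, -1.414214); max(|x|,|y|,|x±y|/√2) = 3.828427 > 0.8 ⇒ ∉ W
candidate 2: n = (-1, 0, 1, -1) → π⊥ ≈ (-1.707107, -1.707107); max(|x|,|y|,|x±y|/√2) = 2.414214 > 0.8 ⇒ ∉ W
candidate 3: n = (0, 0, 0, 0) → π⊥ ≈ (+0.000000, +0.000000); max(|x|,|y|,|x±y|/√2) = 0.000000 ≤ 0.8 ⇒ ∈ W
candidate 4: n = (0, 1, 0, -1) → π⊥ ≈ (-1.414214, +0.000000); max(|x|,|y|,|x±y|/√2) = 1.414214 > 0.8 ⇒ ∉ W
candidate 5: n = (-1, -3, 0, 0) → π⊥ ≈ (+1.121320, -2.121320); max(|x|,|y|,|x±y|/√2) = 2.292893 > 0.8 ⇒ ∉ W
candidate 6: n = (2, 1, 0, -3) → π⊥ ≈ (-0.828427, -1.414214); max(|x|,|y|,|x±y|/√2) = 1.585786 > 0.8 ⇒ ∉ W
candidate 7: n = (0, 0, -1, 0) → π⊥ ≈ (+0.000000, +1.000000); max(|x|,|y|,|x±y|/√2) = 1.000000 > 0.8 ⇒ ∉ W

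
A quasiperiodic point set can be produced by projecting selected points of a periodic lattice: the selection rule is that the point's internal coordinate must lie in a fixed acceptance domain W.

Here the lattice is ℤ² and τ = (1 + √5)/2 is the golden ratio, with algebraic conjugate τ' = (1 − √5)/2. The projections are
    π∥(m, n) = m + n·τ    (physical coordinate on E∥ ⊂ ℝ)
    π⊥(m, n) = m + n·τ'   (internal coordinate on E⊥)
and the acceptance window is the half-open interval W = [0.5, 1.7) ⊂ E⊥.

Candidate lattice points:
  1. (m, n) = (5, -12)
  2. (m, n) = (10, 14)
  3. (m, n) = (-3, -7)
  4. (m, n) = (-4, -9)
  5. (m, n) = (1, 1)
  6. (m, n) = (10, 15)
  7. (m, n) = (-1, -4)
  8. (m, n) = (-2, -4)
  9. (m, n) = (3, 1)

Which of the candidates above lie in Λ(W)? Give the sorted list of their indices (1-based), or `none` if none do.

2, 3, 4, 6, 7

Compute τ' = (1−√5)/2 = -0.6180, so π⊥(m,n) = m -0.6180·n.
[1] lift (5,-12): star map gives 12.4164; window check 0.5 ≤ 12.4164 < 1.7 is false → out
[2] lift (10,14): star map gives 1.3475; window check 0.5 ≤ 1.3475 < 1.7 is true → IN Λ
[3] lift (-3,-7): star map gives 1.3262; window check 0.5 ≤ 1.3262 < 1.7 is true → IN Λ
[4] lift (-4,-9): star map gives 1.5623; window check 0.5 ≤ 1.5623 < 1.7 is true → IN Λ
[5] lift (1,1): star map gives 0.3820; window check 0.5 ≤ 0.3820 < 1.7 is false → out
[6] lift (10,15): star map gives 0.7295; window check 0.5 ≤ 0.7295 < 1.7 is true → IN Λ
[7] lift (-1,-4): star map gives 1.4721; window check 0.5 ≤ 1.4721 < 1.7 is true → IN Λ
[8] lift (-2,-4): star map gives 0.4721; window check 0.5 ≤ 0.4721 < 1.7 is false → out
[9] lift (3,1): star map gives 2.3820; window check 0.5 ≤ 2.3820 < 1.7 is false → out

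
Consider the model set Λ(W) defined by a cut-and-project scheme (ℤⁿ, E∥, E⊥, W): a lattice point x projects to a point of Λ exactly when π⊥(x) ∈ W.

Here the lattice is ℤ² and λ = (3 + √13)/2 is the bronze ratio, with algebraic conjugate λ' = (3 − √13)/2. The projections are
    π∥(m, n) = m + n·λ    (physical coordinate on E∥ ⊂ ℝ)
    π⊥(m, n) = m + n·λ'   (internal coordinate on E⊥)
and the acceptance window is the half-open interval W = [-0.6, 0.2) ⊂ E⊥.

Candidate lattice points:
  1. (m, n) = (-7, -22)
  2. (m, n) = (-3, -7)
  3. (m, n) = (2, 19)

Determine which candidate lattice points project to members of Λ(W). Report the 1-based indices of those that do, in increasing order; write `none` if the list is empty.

1

λ' = (3−√13)/2 ≈ -0.3028.
[1] lift (-7,-22): star map gives -0.3389; window check -0.6 ≤ -0.3389 < 0.2 is true → IN Λ
[2] lift (-3,-7): star map gives -0.8806; window check -0.6 ≤ -0.8806 < 0.2 is false → out
[3] lift (2,19): star map gives -3.7527; window check -0.6 ≤ -3.7527 < 0.2 is false → out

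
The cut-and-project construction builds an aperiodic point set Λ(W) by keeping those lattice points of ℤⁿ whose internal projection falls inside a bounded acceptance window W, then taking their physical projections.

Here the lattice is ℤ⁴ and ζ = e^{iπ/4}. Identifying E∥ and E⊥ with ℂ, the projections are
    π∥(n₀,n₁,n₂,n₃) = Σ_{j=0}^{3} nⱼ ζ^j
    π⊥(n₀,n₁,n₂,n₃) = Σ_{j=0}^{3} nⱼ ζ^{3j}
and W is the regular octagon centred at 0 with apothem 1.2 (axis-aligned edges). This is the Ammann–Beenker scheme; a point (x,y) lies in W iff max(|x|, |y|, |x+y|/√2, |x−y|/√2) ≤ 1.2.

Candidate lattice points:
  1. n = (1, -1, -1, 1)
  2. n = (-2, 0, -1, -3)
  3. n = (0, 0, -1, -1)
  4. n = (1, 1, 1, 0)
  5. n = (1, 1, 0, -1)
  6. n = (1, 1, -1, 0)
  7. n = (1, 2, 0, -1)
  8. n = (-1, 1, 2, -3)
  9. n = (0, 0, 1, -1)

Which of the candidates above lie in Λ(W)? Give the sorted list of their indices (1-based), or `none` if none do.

3, 4, 5

Internal map: ζ^{3j} for j=0..3 gives (1,0), (−√2/2,√2/2), (0,−1), (√2/2,√2/2).
#1 (1, -1, -1, 1): internal (2.4142, 1.0000); octagon support 2.4142 vs apothem 1.2 → ∉ W
#2 (-2, 0, -1, -3): internal (-4.1213, -1.1213); octagon support 4.1213 vs apothem 1.2 → ∉ W
#3 (0, 0, -1, -1): internal (-0.7071, 0.2929); octagon support 0.7071 vs apothem 1.2 → ∈ W
#4 (1, 1, 1, 0): internal (0.2929, -0.2929); octagon support 0.4142 vs apothem 1.2 → ∈ W
#5 (1, 1, 0, -1): internal (-0.4142, 0.0000); octagon support 0.4142 vs apothem 1.2 → ∈ W
#6 (1, 1, -1, 0): internal (0.2929, 1.7071); octagon support 1.7071 vs apothem 1.2 → ∉ W
#7 (1, 2, 0, -1): internal (-1.1213, 0.7071); octagon support 1.2929 vs apothem 1.2 → ∉ W
#8 (-1, 1, 2, -3): internal (-3.8284, -3.4142); octagon support 5.1213 vs apothem 1.2 → ∉ W
#9 (0, 0, 1, -1): internal (-0.7071, -1.7071); octagon support 1.7071 vs apothem 1.2 → ∉ W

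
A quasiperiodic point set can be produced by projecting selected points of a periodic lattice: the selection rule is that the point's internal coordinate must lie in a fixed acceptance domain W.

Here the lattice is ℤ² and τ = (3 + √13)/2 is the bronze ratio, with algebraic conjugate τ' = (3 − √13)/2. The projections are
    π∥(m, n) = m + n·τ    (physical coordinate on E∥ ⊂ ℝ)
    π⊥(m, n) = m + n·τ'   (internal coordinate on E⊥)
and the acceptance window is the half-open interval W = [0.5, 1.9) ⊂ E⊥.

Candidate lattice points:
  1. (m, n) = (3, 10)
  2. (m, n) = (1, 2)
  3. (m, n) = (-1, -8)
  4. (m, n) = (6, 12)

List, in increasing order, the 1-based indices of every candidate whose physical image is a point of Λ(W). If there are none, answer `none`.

Compute τ' = (3−√13)/2 = -0.3028, so π⊥(m,n) = m -0.3028·n.
candidate 1: (m,n)=(3,10) → π∥ = 3+10·τ ≈ 36.0278, π⊥ = 3+10·τ' ≈ -0.0278 ∉ [0.5, 1.9) ⇒ out
candidate 2: (m,n)=(1,2) → π∥ = 1+2·τ ≈ 7.6056, π⊥ = 1+2·τ' ≈ 0.3944 ∉ [0.5, 1.9) ⇒ out
candidate 3: (m,n)=(-1,-8) → π∥ = -1-8·τ ≈ -27.4222, π⊥ = -1-8·τ' ≈ 1.4222 ∈ [0.5, 1.9) ⇒ IN Λ
candidate 4: (m,n)=(6,12) → π∥ = 6+12·τ ≈ 45.6333, π⊥ = 6+12·τ' ≈ 2.3667 ∉ [0.5, 1.9) ⇒ out

3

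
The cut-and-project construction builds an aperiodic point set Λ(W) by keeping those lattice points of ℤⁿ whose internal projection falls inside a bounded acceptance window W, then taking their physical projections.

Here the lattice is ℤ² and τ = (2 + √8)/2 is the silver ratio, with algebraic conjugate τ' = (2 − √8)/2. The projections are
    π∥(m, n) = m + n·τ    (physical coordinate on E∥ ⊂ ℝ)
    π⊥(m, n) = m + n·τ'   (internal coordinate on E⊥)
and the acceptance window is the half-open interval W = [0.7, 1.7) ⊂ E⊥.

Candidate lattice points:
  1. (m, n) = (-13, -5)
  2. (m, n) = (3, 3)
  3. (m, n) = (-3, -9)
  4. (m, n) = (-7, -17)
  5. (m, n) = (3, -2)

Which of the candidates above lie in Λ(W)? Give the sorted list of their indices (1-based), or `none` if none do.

Numerically τ ≈ 2.414214 and τ' = −1/τ ≈ -0.414214.
#1 (-13,-5): internal coord -13 + (-5)·τ' = -10.928932; -10.928932 ∉ [0.7, 1.7) → out
#2 (3,3): internal coord 3 + (3)·τ' = +1.757359; +1.757359 ∉ [0.7, 1.7) → out
#3 (-3,-9): internal coord -3 + (-9)·τ' = +0.727922; +0.727922 ∈ [0.7, 1.7) → IN Λ
#4 (-7,-17): internal coord -7 + (-17)·τ' = +0.041631; +0.041631 ∉ [0.7, 1.7) → out
#5 (3,-2): internal coord 3 + (-2)·τ' = +3.828427; +3.828427 ∉ [0.7, 1.7) → out

3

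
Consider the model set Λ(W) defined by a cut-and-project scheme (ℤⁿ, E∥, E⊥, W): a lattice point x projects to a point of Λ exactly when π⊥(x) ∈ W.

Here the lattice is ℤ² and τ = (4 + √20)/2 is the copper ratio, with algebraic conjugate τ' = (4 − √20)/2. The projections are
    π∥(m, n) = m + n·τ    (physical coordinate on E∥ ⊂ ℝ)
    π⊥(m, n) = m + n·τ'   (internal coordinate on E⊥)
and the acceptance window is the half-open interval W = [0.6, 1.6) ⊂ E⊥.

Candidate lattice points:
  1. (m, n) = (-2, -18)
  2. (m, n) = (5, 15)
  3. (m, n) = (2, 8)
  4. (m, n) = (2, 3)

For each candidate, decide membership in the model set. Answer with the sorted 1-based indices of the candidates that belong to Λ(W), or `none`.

2, 4

τ' = (4−√20)/2 ≈ -0.2361.
#1 (-2,-18): internal coord -2 + (-18)·τ' = +2.2492; +2.2492 ∉ [0.6, 1.6) → out
#2 (5,15): internal coord 5 + (15)·τ' = +1.4590; +1.4590 ∈ [0.6, 1.6) → IN Λ
#3 (2,8): internal coord 2 + (8)·τ' = +0.1115; +0.1115 ∉ [0.6, 1.6) → out
#4 (2,3): internal coord 2 + (3)·τ' = +1.2918; +1.2918 ∈ [0.6, 1.6) → IN Λ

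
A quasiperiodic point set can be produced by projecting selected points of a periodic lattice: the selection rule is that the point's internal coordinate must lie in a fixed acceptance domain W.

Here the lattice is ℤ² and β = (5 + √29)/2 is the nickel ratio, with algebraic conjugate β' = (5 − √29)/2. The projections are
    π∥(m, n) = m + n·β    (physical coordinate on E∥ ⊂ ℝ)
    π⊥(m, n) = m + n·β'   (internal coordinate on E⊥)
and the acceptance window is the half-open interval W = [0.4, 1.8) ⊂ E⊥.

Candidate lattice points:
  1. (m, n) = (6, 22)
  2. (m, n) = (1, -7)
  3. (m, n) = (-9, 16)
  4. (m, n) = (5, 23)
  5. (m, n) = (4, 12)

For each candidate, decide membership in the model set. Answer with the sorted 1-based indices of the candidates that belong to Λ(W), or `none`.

1, 4, 5

Numerically β ≈ 5.19258 and β' = −1/β ≈ -0.19258.
#1 (6,22): internal coord 6 + (22)·β' = +1.76319; +1.76319 ∈ [0.4, 1.8) → IN Λ
#2 (1,-7): internal coord 1 + (-7)·β' = +2.34808; +2.34808 ∉ [0.4, 1.8) → out
#3 (-9,16): internal coord -9 + (16)·β' = -12.08132; -12.08132 ∉ [0.4, 1.8) → out
#4 (5,23): internal coord 5 + (23)·β' = +0.57060; +0.57060 ∈ [0.4, 1.8) → IN Λ
#5 (4,12): internal coord 4 + (12)·β' = +1.68901; +1.68901 ∈ [0.4, 1.8) → IN Λ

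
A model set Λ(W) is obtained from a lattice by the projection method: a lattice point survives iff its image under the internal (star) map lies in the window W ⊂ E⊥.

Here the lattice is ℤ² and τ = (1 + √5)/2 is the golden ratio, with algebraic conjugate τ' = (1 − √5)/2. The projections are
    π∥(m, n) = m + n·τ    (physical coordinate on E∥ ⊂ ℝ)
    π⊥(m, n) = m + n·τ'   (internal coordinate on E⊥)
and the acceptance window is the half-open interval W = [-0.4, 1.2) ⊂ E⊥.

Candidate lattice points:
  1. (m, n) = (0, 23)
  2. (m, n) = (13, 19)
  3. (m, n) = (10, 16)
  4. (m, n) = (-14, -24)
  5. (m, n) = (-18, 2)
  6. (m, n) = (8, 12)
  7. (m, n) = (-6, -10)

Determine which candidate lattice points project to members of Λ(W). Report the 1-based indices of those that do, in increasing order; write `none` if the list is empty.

3, 4, 6, 7

Compute τ' = (1−√5)/2 = -0.61803, so π⊥(m,n) = m -0.61803·n.
#1 (0,23): internal coord 0 + (23)·τ' = -14.21478; -14.21478 ∉ [-0.4, 1.2) → out
#2 (13,19): internal coord 13 + (19)·τ' = +1.25735; +1.25735 ∉ [-0.4, 1.2) → out
#3 (10,16): internal coord 10 + (16)·τ' = +0.11146; +0.11146 ∈ [-0.4, 1.2) → IN Λ
#4 (-14,-24): internal coord -14 + (-24)·τ' = +0.83282; +0.83282 ∈ [-0.4, 1.2) → IN Λ
#5 (-18,2): internal coord -18 + (2)·τ' = -19.23607; -19.23607 ∉ [-0.4, 1.2) → out
#6 (8,12): internal coord 8 + (12)·τ' = +0.58359; +0.58359 ∈ [-0.4, 1.2) → IN Λ
#7 (-6,-10): internal coord -6 + (-10)·τ' = +0.18034; +0.18034 ∈ [-0.4, 1.2) → IN Λ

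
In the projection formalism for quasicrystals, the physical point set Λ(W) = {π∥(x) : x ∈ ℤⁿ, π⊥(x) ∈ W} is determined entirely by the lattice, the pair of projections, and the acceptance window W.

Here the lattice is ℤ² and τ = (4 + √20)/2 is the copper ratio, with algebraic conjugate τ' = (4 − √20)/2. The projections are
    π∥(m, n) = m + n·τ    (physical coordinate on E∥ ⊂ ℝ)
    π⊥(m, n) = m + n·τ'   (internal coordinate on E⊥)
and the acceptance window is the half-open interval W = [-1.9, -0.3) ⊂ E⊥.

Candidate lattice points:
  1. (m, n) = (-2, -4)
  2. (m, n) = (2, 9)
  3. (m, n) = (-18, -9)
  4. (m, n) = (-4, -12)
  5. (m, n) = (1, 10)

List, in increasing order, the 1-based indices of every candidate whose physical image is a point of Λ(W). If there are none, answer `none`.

1, 4, 5

Compute τ' = (4−√20)/2 = -0.2361, so π⊥(m,n) = m -0.2361·n.
#1 (-2,-4): internal coord -2 + (-4)·τ' = -1.0557; -1.0557 ∈ [-1.9, -0.3) → IN Λ
#2 (2,9): internal coord 2 + (9)·τ' = -0.1246; -0.1246 ∉ [-1.9, -0.3) → out
#3 (-18,-9): internal coord -18 + (-9)·τ' = -15.8754; -15.8754 ∉ [-1.9, -0.3) → out
#4 (-4,-12): internal coord -4 + (-12)·τ' = -1.1672; -1.1672 ∈ [-1.9, -0.3) → IN Λ
#5 (1,10): internal coord 1 + (10)·τ' = -1.3607; -1.3607 ∈ [-1.9, -0.3) → IN Λ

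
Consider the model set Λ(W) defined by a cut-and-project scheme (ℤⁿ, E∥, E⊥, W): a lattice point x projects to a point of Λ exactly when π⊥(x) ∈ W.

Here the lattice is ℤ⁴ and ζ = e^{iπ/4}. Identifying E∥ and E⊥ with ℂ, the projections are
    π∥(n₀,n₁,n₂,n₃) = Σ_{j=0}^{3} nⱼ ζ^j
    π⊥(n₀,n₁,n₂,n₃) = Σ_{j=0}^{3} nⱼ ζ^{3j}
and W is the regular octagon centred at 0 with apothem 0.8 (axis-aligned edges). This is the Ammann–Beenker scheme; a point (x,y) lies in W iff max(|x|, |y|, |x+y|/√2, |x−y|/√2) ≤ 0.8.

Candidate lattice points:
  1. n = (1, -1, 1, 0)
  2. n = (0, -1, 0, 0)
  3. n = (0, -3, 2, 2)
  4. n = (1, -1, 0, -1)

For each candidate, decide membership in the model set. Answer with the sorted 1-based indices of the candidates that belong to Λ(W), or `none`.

With ζ = e^{iπ/4} the internal vectors are ζ^0,ζ^3,ζ^6,ζ^9.
#1 (1, -1, 1, 0): internal (1.707107, -1.707107); octagon support 2.414214 vs apothem 0.8 → ∉ W
#2 (0, -1, 0, 0): internal (0.707107, -0.707107); octagon support 1.000000 vs apothem 0.8 → ∉ W
#3 (0, -3, 2, 2): internal (3.535534, -2.707107); octagon support 4.414214 vs apothem 0.8 → ∉ W
#4 (1, -1, 0, -1): internal (1.000000, -1.414214); octagon support 1.707107 vs apothem 0.8 → ∉ W

none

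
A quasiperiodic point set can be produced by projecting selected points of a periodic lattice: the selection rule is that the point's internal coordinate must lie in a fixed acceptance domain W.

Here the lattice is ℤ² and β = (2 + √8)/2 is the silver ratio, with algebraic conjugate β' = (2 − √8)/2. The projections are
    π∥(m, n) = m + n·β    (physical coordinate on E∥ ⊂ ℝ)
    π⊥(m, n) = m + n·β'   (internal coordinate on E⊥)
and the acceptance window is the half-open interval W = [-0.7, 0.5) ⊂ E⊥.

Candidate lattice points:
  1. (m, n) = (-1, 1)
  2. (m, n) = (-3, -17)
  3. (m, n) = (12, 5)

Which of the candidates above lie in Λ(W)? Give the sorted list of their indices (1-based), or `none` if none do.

none

Numerically β ≈ 2.41421 and β' = −1/β ≈ -0.41421.
[1] lift (-1,1): star map gives -1.41421; window check -0.7 ≤ -1.41421 < 0.5 is false → out
[2] lift (-3,-17): star map gives 4.04163; window check -0.7 ≤ 4.04163 < 0.5 is false → out
[3] lift (12,5): star map gives 9.92893; window check -0.7 ≤ 9.92893 < 0.5 is false → out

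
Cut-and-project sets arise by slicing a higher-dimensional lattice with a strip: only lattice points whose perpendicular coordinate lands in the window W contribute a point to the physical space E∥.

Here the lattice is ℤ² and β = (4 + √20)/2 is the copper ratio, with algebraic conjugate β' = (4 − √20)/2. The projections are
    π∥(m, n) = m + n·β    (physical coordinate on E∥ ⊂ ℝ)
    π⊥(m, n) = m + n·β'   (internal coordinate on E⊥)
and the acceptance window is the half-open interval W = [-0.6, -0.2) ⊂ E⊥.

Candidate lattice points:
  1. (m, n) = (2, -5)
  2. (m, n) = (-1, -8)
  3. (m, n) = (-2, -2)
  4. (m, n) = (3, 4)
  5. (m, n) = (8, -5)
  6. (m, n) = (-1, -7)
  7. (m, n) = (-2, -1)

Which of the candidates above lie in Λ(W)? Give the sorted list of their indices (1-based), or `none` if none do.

Numerically β ≈ 4.23607 and β' = −1/β ≈ -0.23607.
candidate 1: (m,n)=(2,-5) → π∥ = 2-5·β ≈ -19.18034, π⊥ = 2-5·β' ≈ 3.18034 ∉ [-0.6, -0.2) ⇒ out
candidate 2: (m,n)=(-1,-8) → π∥ = -1-8·β ≈ -34.88854, π⊥ = -1-8·β' ≈ 0.88854 ∉ [-0.6, -0.2) ⇒ out
candidate 3: (m,n)=(-2,-2) → π∥ = -2-2·β ≈ -10.47214, π⊥ = -2-2·β' ≈ -1.52786 ∉ [-0.6, -0.2) ⇒ out
candidate 4: (m,n)=(3,4) → π∥ = 3+4·β ≈ 19.94427, π⊥ = 3+4·β' ≈ 2.05573 ∉ [-0.6, -0.2) ⇒ out
candidate 5: (m,n)=(8,-5) → π∥ = 8-5·β ≈ -13.18034, π⊥ = 8-5·β' ≈ 9.18034 ∉ [-0.6, -0.2) ⇒ out
candidate 6: (m,n)=(-1,-7) → π∥ = -1-7·β ≈ -30.65248, π⊥ = -1-7·β' ≈ 0.65248 ∉ [-0.6, -0.2) ⇒ out
candidate 7: (m,n)=(-2,-1) → π∥ = -2-1·β ≈ -6.23607, π⊥ = -2-1·β' ≈ -1.76393 ∉ [-0.6, -0.2) ⇒ out

none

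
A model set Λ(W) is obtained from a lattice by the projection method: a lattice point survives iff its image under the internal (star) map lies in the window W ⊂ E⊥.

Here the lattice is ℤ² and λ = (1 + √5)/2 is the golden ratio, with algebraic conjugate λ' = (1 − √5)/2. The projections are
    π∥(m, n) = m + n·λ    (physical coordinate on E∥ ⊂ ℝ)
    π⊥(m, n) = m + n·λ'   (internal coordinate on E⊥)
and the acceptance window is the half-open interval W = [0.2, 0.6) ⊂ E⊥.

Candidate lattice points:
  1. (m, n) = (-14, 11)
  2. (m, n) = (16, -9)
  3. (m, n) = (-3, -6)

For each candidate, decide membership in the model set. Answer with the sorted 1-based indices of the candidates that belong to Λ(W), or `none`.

Compute λ' = (1−√5)/2 = -0.6180, so π⊥(m,n) = m -0.6180·n.
#1 (-14,11): internal coord -14 + (11)·λ' = -20.7984; -20.7984 ∉ [0.2, 0.6) → out
#2 (16,-9): internal coord 16 + (-9)·λ' = +21.5623; +21.5623 ∉ [0.2, 0.6) → out
#3 (-3,-6): internal coord -3 + (-6)·λ' = +0.7082; +0.7082 ∉ [0.2, 0.6) → out

none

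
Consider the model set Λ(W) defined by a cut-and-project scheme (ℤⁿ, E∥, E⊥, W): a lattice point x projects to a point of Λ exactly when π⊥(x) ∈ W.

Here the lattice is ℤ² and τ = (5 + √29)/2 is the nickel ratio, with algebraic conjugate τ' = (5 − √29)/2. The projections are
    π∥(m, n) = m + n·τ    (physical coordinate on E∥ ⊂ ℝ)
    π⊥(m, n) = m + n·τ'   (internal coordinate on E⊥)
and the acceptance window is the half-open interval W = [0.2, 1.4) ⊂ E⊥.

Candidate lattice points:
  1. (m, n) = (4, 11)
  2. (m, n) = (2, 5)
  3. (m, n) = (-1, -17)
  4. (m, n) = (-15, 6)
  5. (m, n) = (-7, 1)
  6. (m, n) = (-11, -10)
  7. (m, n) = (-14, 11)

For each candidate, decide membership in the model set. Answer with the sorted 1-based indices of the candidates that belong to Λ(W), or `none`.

τ' = (5−√29)/2 ≈ -0.192582.
candidate 1: (m,n)=(4,11) → π∥ = 4+11·τ ≈ 61.118406, π⊥ = 4+11·τ' ≈ 1.881594 ∉ [0.2, 1.4) ⇒ out
candidate 2: (m,n)=(2,5) → π∥ = 2+5·τ ≈ 27.962912, π⊥ = 2+5·τ' ≈ 1.037088 ∈ [0.2, 1.4) ⇒ IN Λ
candidate 3: (m,n)=(-1,-17) → π∥ = -1-17·τ ≈ -89.273901, π⊥ = -1-17·τ' ≈ 2.273901 ∉ [0.2, 1.4) ⇒ out
candidate 4: (m,n)=(-15,6) → π∥ = -15+6·τ ≈ 16.155494, π⊥ = -15+6·τ' ≈ -16.155494 ∉ [0.2, 1.4) ⇒ out
candidate 5: (m,n)=(-7,1) → π∥ = -7+1·τ ≈ -1.807418, π⊥ = -7+1·τ' ≈ -7.192582 ∉ [0.2, 1.4) ⇒ out
candidate 6: (m,n)=(-11,-10) → π∥ = -11-10·τ ≈ -62.925824, π⊥ = -11-10·τ' ≈ -9.074176 ∉ [0.2, 1.4) ⇒ out
candidate 7: (m,n)=(-14,11) → π∥ = -14+11·τ ≈ 43.118406, π⊥ = -14+11·τ' ≈ -16.118406 ∉ [0.2, 1.4) ⇒ out

2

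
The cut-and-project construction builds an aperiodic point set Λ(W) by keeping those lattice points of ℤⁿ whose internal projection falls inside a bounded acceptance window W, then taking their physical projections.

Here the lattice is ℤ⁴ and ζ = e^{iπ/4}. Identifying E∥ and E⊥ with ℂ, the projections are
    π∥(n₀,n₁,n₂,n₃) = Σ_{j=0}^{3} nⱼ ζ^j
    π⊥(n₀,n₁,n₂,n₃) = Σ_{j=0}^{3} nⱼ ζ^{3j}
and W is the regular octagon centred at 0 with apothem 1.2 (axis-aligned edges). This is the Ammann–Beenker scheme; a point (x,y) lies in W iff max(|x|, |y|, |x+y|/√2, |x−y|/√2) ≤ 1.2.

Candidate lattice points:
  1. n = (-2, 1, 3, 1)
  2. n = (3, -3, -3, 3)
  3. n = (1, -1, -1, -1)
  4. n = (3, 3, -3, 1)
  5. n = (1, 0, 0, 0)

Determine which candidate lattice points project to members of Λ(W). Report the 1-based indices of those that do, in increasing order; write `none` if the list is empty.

π⊥(n) = n₀ + n₁ζ³ + n₂ζ⁶ + n₃ζ⁹ where ζ = e^{iπ/4}.
#1 (-2, 1, 3, 1): internal (-2.0000, -1.5858); octagon support 2.5355 vs apothem 1.2 → ∉ W
#2 (3, -3, -3, 3): internal (7.2426, 3.0000); octagon support 7.2426 vs apothem 1.2 → ∉ W
#3 (1, -1, -1, -1): internal (1.0000, -0.4142); octagon support 1.0000 vs apothem 1.2 → ∈ W
#4 (3, 3, -3, 1): internal (1.5858, 5.8284); octagon support 5.8284 vs apothem 1.2 → ∉ W
#5 (1, 0, 0, 0): internal (1.0000, 0.0000); octagon support 1.0000 vs apothem 1.2 → ∈ W

3, 5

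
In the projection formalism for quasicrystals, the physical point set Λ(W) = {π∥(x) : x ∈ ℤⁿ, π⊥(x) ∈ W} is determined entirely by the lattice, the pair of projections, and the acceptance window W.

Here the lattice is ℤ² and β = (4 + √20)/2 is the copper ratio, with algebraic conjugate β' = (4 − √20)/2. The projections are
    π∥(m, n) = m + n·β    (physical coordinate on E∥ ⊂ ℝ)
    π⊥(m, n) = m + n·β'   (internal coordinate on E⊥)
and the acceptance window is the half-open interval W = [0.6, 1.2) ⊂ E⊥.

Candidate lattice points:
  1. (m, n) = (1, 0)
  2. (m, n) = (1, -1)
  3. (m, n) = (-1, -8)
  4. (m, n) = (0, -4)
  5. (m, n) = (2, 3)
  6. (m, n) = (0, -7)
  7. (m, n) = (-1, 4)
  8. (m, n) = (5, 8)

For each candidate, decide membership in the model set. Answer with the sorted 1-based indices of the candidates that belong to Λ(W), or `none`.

1, 3, 4

Numerically β ≈ 4.236068 and β' = −1/β ≈ -0.236068.
#1 (1,0): internal coord 1 + (0)·β' = +1.000000; +1.000000 ∈ [0.6, 1.2) → IN Λ
#2 (1,-1): internal coord 1 + (-1)·β' = +1.236068; +1.236068 ∉ [0.6, 1.2) → out
#3 (-1,-8): internal coord -1 + (-8)·β' = +0.888544; +0.888544 ∈ [0.6, 1.2) → IN Λ
#4 (0,-4): internal coord 0 + (-4)·β' = +0.944272; +0.944272 ∈ [0.6, 1.2) → IN Λ
#5 (2,3): internal coord 2 + (3)·β' = +1.291796; +1.291796 ∉ [0.6, 1.2) → out
#6 (0,-7): internal coord 0 + (-7)·β' = +1.652476; +1.652476 ∉ [0.6, 1.2) → out
#7 (-1,4): internal coord -1 + (4)·β' = -1.944272; -1.944272 ∉ [0.6, 1.2) → out
#8 (5,8): internal coord 5 + (8)·β' = +3.111456; +3.111456 ∉ [0.6, 1.2) → out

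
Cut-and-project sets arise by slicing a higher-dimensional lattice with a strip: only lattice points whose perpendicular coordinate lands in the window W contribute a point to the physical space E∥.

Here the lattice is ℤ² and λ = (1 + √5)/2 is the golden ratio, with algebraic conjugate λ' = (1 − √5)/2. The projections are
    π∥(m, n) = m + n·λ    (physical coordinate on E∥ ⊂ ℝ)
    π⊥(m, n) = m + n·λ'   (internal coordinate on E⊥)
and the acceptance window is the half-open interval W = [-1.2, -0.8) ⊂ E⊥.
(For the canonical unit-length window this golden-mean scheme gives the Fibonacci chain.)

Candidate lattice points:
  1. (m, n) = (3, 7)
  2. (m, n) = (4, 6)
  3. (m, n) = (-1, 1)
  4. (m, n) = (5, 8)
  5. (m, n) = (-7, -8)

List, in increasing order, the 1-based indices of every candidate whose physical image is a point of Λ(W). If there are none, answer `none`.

λ' = (1−√5)/2 ≈ -0.61803.
[1] lift (3,7): star map gives -1.32624; window check -1.2 ≤ -1.32624 < -0.8 is false → out
[2] lift (4,6): star map gives 0.29180; window check -1.2 ≤ 0.29180 < -0.8 is false → out
[3] lift (-1,1): star map gives -1.61803; window check -1.2 ≤ -1.61803 < -0.8 is false → out
[4] lift (5,8): star map gives 0.05573; window check -1.2 ≤ 0.05573 < -0.8 is false → out
[5] lift (-7,-8): star map gives -2.05573; window check -1.2 ≤ -2.05573 < -0.8 is false → out

none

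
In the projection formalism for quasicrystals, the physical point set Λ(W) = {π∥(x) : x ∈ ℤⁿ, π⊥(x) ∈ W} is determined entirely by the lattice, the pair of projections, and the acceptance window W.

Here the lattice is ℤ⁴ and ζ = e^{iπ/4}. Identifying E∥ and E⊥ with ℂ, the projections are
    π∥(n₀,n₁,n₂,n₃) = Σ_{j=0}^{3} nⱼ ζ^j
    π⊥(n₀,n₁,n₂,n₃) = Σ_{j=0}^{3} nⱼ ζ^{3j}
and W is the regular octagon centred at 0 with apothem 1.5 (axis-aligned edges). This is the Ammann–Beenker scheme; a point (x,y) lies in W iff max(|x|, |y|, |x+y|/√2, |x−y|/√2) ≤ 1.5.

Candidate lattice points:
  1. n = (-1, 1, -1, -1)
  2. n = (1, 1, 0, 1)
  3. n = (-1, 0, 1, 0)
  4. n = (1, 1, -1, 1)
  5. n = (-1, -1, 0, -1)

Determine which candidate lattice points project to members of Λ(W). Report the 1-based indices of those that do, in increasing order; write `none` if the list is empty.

With ζ = e^{iπ/4} the internal vectors are ζ^0,ζ^3,ζ^6,ζ^9.
candidate 1: n = (-1, 1, -1, -1) → π⊥ ≈ (-2.4142, +1.0000); max(|x|,|y|,|x±y|/√2) = 2.4142 > 1.5 ⇒ ∉ W
candidate 2: n = (1, 1, 0, 1) → π⊥ ≈ (+1.0000, +1.4142); max(|x|,|y|,|x±y|/√2) = 1.7071 > 1.5 ⇒ ∉ W
candidate 3: n = (-1, 0, 1, 0) → π⊥ ≈ (-1.0000, -1.0000); max(|x|,|y|,|x±y|/√2) = 1.4142 ≤ 1.5 ⇒ ∈ W
candidate 4: n = (1, 1, -1, 1) → π⊥ ≈ (+1.0000, +2.4142); max(|x|,|y|,|x±y|/√2) = 2.4142 > 1.5 ⇒ ∉ W
candidate 5: n = (-1, -1, 0, -1) → π⊥ ≈ (-1.0000, -1.4142); max(|x|,|y|,|x±y|/√2) = 1.7071 > 1.5 ⇒ ∉ W

3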